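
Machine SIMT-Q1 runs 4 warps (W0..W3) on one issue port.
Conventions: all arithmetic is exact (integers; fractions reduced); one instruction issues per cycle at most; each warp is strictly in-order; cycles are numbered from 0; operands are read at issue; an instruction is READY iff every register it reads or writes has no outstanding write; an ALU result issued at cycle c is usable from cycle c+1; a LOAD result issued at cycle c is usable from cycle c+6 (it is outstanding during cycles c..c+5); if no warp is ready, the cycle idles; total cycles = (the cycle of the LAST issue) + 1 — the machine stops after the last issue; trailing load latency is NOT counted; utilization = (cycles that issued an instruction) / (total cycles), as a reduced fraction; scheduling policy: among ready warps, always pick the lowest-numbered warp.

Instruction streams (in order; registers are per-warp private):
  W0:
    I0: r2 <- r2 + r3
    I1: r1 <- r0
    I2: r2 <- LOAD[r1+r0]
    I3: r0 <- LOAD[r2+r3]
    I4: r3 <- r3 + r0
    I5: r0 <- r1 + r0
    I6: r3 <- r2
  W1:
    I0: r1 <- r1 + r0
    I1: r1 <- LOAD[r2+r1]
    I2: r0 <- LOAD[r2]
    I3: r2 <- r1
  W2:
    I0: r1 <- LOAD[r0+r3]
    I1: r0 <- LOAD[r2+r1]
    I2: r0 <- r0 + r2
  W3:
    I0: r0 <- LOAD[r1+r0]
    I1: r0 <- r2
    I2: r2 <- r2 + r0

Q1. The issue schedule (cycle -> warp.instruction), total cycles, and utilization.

cycle 0: W0.I0
cycle 1: W0.I1
cycle 2: W0.I2
cycle 3: W1.I0
cycle 4: W1.I1
cycle 5: W1.I2
cycle 6: W2.I0
cycle 7: W3.I0
cycle 8: W0.I3
cycle 9: idle
cycle 10: W1.I3
cycle 11: idle
cycle 12: W2.I1
cycle 13: W3.I1
cycle 14: W0.I4
cycle 15: W0.I5
cycle 16: W0.I6
cycle 17: W3.I2
cycle 18: W2.I2

Answer: 19 cycles, utilization 17/19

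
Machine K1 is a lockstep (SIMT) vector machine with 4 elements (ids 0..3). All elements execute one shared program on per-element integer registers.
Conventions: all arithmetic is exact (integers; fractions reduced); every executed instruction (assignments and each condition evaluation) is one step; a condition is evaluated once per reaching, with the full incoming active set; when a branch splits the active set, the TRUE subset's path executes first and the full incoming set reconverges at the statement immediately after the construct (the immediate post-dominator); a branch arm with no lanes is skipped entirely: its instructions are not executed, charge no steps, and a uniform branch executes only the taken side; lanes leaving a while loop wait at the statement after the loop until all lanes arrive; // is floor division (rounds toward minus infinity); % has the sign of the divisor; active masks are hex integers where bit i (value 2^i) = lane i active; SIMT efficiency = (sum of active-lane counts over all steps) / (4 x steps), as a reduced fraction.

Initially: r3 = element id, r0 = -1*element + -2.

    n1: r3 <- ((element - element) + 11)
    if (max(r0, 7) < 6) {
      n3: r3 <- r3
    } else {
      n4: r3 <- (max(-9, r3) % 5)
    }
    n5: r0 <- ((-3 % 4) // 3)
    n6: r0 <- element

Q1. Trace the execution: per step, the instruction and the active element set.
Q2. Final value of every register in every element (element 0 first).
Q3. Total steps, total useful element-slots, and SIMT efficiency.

step 0: r3 <- ((element - element) + 11) 0xf
step 1: eval (max(r0, 7) < 6)        0xf
step 2: r3 <- (max(-9, r3) % 5)      0xf
step 3: r0 <- ((-3 % 4) // 3)        0xf
step 4: r0 <- element                0xf

Answer: 5 steps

r3: 1,1,1,1
r0: 0,1,2,3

steps = 5; useful = 20; efficiency = 20/20 = 1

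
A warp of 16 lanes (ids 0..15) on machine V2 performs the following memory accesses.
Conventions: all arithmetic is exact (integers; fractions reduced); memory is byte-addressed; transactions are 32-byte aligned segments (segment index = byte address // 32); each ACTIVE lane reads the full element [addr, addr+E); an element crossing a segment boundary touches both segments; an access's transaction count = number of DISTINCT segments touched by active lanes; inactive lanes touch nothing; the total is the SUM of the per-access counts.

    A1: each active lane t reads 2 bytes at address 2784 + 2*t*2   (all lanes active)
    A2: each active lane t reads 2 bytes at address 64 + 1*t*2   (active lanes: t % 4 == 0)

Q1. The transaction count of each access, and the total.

A1: 2 transactions
A2: 1 transaction

Answer: 2,1; total 3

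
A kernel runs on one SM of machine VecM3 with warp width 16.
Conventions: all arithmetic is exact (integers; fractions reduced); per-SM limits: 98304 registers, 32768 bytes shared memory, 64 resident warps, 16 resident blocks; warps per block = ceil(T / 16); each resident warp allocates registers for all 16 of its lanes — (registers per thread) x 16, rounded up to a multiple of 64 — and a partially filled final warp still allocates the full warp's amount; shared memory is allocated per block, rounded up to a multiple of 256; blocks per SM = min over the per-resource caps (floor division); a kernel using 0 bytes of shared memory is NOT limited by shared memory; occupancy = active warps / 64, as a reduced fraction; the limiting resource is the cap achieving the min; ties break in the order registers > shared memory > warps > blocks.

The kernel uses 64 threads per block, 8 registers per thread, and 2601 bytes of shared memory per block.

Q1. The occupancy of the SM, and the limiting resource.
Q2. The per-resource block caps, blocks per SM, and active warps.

Answer: occupancy 11/16, limited by shared memory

registers: 192 blocks
shared memory: 11 blocks
warps: 16 blocks
blocks: 16 blocks

Answer: 11 blocks, 44 active warps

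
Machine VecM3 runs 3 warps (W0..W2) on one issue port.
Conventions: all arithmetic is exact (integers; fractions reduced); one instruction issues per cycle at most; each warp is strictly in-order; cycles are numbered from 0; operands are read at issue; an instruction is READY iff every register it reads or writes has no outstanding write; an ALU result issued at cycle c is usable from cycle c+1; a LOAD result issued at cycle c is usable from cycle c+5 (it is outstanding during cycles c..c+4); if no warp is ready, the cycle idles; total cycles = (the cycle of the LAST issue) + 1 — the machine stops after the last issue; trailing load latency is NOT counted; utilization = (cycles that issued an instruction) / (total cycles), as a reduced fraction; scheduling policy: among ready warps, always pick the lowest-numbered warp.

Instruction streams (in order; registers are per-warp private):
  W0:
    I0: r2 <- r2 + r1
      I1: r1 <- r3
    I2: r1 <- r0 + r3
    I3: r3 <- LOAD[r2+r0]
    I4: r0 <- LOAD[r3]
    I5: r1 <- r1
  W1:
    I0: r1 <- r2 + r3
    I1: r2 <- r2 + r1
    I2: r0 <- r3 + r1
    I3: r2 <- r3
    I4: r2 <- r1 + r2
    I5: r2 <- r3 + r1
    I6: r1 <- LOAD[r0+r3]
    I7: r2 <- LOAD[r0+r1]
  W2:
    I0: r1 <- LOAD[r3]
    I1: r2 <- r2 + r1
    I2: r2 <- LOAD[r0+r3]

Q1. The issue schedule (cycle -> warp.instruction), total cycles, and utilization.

cycle 0: W0.I0
cycle 1: W0.I1
cycle 2: W0.I2
cycle 3: W0.I3
cycle 4: W1.I0
cycle 5: W1.I1
cycle 6: W1.I2
cycle 7: W1.I3
cycle 8: W0.I4
cycle 9: W0.I5
cycle 10: W1.I4
cycle 11: W1.I5
cycle 12: W1.I6
cycle 13: W2.I0
cycle 14: idle
cycle 15: idle
cycle 16: idle
cycle 17: W1.I7
cycle 18: W2.I1
cycle 19: W2.I2

Answer: 20 cycles, utilization 17/20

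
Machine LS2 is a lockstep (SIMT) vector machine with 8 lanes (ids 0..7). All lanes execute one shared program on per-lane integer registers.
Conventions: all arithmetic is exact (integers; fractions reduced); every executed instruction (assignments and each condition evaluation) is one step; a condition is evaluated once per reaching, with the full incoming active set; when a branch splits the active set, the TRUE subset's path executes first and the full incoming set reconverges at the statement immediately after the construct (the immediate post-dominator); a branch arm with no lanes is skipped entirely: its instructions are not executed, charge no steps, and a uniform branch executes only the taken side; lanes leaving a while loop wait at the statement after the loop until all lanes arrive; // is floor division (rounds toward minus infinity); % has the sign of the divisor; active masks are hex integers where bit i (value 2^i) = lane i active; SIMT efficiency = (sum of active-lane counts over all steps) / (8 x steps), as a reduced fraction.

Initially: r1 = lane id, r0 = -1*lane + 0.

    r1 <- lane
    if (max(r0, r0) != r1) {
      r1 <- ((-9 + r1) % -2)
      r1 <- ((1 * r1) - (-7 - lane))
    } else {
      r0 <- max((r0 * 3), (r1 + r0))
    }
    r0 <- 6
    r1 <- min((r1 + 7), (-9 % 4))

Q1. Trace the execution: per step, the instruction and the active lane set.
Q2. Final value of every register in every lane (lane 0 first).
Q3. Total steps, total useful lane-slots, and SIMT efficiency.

step 0: r1 <- lane                   0xff
step 1: eval (max(r0, r0) != r1)     0xff
step 2: r1 <- ((-9 + r1) % -2)       0xfe
step 3: r1 <- ((1 * r1) - (-7 - lane)) 0xfe
step 4: r0 <- max((r0 * 3), (r1 + r0)) 0x01
step 5: r0 <- 6                      0xff
step 6: r1 <- min((r1 + 7), (-9 % 4)) 0xff

Answer: 7 steps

r1: 3,3,3,3,3,3,3,3
r0: 6,6,6,6,6,6,6,6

steps = 7; useful = 47; efficiency = 47/56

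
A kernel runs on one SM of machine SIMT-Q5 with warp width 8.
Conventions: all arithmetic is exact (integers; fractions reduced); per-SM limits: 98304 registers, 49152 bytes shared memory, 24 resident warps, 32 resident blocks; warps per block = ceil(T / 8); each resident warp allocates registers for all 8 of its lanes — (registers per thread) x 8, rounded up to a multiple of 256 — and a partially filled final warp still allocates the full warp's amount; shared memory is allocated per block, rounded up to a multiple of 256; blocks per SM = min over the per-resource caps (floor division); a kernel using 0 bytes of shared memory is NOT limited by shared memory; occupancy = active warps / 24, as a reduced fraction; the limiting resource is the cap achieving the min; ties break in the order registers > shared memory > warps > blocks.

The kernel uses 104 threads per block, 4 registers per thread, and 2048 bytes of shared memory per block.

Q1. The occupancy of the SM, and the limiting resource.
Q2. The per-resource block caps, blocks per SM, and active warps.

Answer: occupancy 13/24, limited by warps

registers: 29 blocks
shared memory: 24 blocks
warps: 1 block
blocks: 32 blocks

Answer: 1 block, 13 active warps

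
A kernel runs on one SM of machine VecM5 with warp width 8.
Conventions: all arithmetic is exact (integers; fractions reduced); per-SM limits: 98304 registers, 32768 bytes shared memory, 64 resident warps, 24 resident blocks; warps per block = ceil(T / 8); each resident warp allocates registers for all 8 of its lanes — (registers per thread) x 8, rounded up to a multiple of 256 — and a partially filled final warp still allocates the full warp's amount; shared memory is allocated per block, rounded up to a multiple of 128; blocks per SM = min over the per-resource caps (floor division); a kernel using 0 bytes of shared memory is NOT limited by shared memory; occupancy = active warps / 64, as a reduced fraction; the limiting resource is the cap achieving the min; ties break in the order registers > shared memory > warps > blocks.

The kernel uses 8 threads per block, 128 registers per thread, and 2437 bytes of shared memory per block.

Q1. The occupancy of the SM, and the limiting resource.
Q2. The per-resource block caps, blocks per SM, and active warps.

Answer: occupancy 3/16, limited by shared memory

registers: 96 blocks
shared memory: 12 blocks
warps: 64 blocks
blocks: 24 blocks

Answer: 12 blocks, 12 active warps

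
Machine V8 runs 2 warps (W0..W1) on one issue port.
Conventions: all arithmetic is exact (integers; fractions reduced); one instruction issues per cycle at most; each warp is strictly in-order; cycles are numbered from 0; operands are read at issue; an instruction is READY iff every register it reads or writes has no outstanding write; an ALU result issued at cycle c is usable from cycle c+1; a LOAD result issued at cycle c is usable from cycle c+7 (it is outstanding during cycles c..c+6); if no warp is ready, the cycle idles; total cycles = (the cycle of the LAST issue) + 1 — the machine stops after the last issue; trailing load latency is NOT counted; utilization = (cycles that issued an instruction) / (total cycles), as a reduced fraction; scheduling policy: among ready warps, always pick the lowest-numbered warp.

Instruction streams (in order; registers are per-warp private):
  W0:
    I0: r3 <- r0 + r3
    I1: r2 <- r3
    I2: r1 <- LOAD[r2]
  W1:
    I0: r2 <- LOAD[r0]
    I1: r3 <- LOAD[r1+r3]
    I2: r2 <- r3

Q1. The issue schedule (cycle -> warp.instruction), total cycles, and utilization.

cycle 0: W0.I0
cycle 1: W0.I1
cycle 2: W0.I2
cycle 3: W1.I0
cycle 4: W1.I1
cycle 5: idle
cycle 6: idle
cycle 7: idle
cycle 8: idle
cycle 9: idle
cycle 10: idle
cycle 11: W1.I2

Answer: 12 cycles, utilization 1/2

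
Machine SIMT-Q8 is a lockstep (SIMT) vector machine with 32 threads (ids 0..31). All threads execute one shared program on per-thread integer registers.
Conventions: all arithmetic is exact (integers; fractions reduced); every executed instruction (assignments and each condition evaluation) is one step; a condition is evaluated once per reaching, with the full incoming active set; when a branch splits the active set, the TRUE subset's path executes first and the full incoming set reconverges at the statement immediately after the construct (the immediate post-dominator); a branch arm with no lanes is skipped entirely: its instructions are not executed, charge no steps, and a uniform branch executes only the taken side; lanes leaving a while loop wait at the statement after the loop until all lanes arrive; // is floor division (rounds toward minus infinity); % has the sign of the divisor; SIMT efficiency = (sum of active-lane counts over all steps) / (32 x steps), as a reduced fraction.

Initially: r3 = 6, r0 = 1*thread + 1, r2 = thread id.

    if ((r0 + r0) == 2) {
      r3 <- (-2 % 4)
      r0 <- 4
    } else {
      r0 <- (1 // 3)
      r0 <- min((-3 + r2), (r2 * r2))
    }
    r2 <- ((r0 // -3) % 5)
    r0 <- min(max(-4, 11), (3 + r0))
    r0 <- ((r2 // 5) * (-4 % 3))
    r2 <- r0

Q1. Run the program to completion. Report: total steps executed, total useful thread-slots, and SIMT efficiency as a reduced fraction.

Answer: 9 steps, 224 useful, 7/9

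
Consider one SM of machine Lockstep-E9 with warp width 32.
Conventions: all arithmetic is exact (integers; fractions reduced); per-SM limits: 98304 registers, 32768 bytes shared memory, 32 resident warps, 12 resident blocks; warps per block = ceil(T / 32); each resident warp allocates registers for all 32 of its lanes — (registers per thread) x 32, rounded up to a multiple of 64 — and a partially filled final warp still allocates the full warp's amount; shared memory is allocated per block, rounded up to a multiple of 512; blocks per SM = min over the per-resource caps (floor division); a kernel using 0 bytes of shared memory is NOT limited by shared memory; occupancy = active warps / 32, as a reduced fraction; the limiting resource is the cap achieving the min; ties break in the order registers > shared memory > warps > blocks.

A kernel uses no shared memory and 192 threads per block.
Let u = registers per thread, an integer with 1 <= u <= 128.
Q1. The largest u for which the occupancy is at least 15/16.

Answer: u = 102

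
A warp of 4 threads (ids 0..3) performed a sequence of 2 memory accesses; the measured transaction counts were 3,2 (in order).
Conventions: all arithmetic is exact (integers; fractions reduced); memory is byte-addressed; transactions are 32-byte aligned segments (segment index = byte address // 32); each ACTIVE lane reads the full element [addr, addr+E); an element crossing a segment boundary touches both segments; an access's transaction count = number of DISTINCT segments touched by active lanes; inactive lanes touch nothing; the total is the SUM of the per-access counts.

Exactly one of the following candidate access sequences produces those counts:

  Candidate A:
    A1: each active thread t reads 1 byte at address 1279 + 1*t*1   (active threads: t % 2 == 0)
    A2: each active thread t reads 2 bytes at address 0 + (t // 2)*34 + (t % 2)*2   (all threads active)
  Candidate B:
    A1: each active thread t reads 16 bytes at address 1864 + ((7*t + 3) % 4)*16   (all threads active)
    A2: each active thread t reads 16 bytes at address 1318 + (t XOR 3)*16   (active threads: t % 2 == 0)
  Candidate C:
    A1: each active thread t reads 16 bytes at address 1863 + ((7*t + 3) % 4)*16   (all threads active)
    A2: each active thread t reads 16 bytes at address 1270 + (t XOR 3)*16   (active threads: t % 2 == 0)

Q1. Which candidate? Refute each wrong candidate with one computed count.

A: A1 gives 2 transactions, not 3
B: A2 gives 3 transactions, not 2
C: all counts match (3,2)

Answer: C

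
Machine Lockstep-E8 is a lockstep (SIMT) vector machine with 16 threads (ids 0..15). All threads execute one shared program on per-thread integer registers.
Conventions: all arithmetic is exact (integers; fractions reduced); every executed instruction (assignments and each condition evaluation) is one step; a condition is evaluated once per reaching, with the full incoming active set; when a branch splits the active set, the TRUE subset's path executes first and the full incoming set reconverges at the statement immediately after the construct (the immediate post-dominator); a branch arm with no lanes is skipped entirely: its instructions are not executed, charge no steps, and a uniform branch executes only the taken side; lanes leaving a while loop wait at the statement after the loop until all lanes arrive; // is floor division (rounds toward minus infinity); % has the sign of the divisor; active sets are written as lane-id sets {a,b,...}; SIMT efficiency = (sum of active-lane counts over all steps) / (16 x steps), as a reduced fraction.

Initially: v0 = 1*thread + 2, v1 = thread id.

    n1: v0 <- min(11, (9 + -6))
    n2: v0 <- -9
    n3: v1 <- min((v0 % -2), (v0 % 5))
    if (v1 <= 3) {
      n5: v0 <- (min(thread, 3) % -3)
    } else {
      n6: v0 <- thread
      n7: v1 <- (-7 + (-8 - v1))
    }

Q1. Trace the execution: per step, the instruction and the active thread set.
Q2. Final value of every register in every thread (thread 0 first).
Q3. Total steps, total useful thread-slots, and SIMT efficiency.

step 0: v0 <- min(11, (9 + -6))      {0,1,2,3,4,5,6,7,8,9,10,11,12,13,14,15}
step 1: v0 <- -9                     {0,1,2,3,4,5,6,7,8,9,10,11,12,13,14,15}
step 2: v1 <- min((v0 % -2), (v0 % 5)) {0,1,2,3,4,5,6,7,8,9,10,11,12,13,14,15}
step 3: eval (v1 <= 3)               {0,1,2,3,4,5,6,7,8,9,10,11,12,13,14,15}
step 4: v0 <- (min(thread, 3) % -3)  {0,1,2,3,4,5,6,7,8,9,10,11,12,13,14,15}

Answer: 5 steps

v0: 0,-2,-1,0,0,0,0,0,0,0,0,0,0,0,0,0
v1: -1,-1,-1,-1,-1,-1,-1,-1,-1,-1,-1,-1,-1,-1,-1,-1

steps = 5; useful = 80; efficiency = 80/80 = 1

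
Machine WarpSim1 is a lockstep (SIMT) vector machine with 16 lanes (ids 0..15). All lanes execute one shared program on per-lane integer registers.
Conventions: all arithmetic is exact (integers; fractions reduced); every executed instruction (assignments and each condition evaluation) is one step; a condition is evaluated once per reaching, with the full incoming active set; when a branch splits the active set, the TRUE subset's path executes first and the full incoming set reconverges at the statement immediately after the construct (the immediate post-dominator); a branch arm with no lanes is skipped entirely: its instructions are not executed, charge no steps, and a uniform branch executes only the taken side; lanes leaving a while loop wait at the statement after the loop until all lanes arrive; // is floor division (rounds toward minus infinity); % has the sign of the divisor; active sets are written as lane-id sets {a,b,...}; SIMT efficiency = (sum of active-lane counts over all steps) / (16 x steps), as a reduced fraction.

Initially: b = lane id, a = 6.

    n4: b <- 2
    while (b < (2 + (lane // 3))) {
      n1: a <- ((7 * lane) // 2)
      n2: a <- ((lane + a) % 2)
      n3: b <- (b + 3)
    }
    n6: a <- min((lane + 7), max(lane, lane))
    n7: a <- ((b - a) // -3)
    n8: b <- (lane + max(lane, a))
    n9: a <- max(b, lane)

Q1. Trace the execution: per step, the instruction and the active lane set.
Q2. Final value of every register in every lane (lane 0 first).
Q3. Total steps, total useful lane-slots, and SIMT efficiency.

step 0: b <- 2                       {0,1,2,3,4,5,6,7,8,9,10,11,12,13,14,15}
step 1: eval (b < (2 + (lane // 3))) {0,1,2,3,4,5,6,7,8,9,10,11,12,13,14,15}
step 2: a <- ((7 * lane) // 2)       {3,4,5,6,7,8,9,10,11,12,13,14,15}
step 3: a <- ((lane + a) % 2)        {3,4,5,6,7,8,9,10,11,12,13,14,15}
step 4: b <- (b + 3)                 {3,4,5,6,7,8,9,10,11,12,13,14,15}
step 5: eval (b < (2 + (lane // 3))) {3,4,5,6,7,8,9,10,11,12,13,14,15}
step 6: a <- ((7 * lane) // 2)       {12,13,14,15}
step 7: a <- ((lane + a) % 2)        {12,13,14,15}
step 8: b <- (b + 3)                 {12,13,14,15}
step 9: eval (b < (2 + (lane // 3))) {12,13,14,15}
step 10: a <- min((lane + 7), max(lane, lane)) {0,1,2,3,4,5,6,7,8,9,10,11,12,13,14,15}
step 11: a <- ((b - a) // -3)         {0,1,2,3,4,5,6,7,8,9,10,11,12,13,14,15}
step 12: b <- (lane + max(lane, a))   {0,1,2,3,4,5,6,7,8,9,10,11,12,13,14,15}
step 13: a <- max(b, lane)            {0,1,2,3,4,5,6,7,8,9,10,11,12,13,14,15}

Answer: 14 steps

b: 0,2,4,6,8,10,12,14,16,18,20,22,24,26,28,30
a: 0,2,4,6,8,10,12,14,16,18,20,22,24,26,28,30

steps = 14; useful = 164; efficiency = 164/224 = 41/56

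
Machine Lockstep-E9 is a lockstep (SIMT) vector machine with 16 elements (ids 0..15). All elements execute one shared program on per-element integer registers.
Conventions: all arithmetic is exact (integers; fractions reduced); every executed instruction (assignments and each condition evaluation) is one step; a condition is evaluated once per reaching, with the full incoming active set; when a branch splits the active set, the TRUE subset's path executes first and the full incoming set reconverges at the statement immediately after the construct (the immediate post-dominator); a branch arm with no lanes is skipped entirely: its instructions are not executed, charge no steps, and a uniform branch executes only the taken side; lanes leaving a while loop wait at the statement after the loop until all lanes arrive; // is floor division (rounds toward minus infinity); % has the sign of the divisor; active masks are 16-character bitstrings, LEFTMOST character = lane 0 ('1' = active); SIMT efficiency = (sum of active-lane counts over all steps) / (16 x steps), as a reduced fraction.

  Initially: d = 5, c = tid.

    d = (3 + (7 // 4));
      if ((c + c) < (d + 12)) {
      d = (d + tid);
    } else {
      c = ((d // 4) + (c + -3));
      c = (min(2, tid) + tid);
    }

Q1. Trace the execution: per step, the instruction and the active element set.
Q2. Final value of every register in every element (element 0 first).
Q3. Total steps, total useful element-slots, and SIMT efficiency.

step 0: d <- (3 + (7 // 4))          1111111111111111
step 1: eval ((c + c) < (d + 12))    1111111111111111
step 2: d <- (d + tid)               1111111100000000
step 3: c <- ((d // 4) + (c + -3))   0000000011111111
step 4: c <- (min(2, tid) + tid)     0000000011111111

Answer: 5 steps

d: 4,5,6,7,8,9,10,11,4,4,4,4,4,4,4,4
c: 0,1,2,3,4,5,6,7,10,11,12,13,14,15,16,17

steps = 5; useful = 56; efficiency = 56/80 = 7/10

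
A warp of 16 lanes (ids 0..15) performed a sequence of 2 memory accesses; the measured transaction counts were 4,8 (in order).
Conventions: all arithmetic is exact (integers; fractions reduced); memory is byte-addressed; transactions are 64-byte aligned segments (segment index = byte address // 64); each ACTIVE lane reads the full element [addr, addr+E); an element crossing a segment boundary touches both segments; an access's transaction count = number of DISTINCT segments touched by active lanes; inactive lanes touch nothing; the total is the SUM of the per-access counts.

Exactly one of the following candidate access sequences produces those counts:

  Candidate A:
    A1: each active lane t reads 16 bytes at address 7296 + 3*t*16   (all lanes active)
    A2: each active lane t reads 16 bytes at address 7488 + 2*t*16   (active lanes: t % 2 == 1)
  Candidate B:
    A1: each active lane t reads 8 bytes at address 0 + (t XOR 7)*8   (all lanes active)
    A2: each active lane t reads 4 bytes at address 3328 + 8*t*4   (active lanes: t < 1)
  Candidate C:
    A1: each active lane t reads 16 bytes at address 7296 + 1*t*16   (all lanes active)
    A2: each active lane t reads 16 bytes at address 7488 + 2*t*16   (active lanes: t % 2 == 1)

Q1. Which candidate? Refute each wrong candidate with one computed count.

A: A1 gives 12 transactions, not 4
B: A1 gives 2 transactions, not 4
C: all counts match (4,8)

Answer: C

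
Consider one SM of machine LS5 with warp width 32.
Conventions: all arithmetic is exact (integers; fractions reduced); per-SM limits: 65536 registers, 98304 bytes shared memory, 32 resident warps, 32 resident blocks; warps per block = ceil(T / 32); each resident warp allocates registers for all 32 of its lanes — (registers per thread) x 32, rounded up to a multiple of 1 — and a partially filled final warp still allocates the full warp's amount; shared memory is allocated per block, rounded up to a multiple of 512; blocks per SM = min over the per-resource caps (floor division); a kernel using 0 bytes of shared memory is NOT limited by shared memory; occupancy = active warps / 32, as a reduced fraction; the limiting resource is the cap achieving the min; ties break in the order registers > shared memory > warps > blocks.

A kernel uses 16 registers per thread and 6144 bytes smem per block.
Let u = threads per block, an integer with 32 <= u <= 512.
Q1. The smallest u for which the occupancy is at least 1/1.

Answer: u = 33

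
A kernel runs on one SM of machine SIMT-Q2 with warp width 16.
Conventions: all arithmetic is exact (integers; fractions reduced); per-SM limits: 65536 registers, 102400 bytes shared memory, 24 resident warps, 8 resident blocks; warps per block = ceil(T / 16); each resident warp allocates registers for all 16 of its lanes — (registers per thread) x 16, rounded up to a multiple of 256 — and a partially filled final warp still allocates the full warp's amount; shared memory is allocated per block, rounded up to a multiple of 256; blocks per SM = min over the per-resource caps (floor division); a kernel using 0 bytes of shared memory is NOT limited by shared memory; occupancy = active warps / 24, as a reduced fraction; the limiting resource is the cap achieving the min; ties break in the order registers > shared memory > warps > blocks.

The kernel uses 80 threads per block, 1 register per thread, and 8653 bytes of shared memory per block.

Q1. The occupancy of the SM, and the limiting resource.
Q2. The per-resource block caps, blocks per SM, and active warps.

Answer: occupancy 5/6, limited by warps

registers: 51 blocks
shared memory: 11 blocks
warps: 4 blocks
blocks: 8 blocks

Answer: 4 blocks, 20 active warps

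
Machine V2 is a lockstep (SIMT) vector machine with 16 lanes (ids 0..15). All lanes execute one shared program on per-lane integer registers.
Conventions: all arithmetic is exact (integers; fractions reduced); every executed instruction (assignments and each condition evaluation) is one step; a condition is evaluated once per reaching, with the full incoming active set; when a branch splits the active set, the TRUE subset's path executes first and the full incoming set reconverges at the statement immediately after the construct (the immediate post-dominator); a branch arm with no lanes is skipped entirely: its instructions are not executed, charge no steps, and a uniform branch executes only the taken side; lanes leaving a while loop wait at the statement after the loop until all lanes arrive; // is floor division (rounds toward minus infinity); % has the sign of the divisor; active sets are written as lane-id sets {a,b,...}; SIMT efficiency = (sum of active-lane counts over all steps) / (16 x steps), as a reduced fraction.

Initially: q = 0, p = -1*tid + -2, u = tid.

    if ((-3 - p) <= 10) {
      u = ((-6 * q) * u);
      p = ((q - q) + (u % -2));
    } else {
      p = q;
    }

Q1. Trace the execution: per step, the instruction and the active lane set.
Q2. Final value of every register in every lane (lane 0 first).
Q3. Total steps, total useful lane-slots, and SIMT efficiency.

step 0: eval ((-3 - p) <= 10)        {0,1,2,3,4,5,6,7,8,9,10,11,12,13,14,15}
step 1: u <- ((-6 * q) * u)          {0,1,2,3,4,5,6,7,8,9,10,11}
step 2: p <- ((q - q) + (u % -2))    {0,1,2,3,4,5,6,7,8,9,10,11}
step 3: p <- q                       {12,13,14,15}

Answer: 4 steps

q: 0,0,0,0,0,0,0,0,0,0,0,0,0,0,0,0
p: 0,0,0,0,0,0,0,0,0,0,0,0,0,0,0,0
u: 0,0,0,0,0,0,0,0,0,0,0,0,12,13,14,15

steps = 4; useful = 44; efficiency = 44/64 = 11/16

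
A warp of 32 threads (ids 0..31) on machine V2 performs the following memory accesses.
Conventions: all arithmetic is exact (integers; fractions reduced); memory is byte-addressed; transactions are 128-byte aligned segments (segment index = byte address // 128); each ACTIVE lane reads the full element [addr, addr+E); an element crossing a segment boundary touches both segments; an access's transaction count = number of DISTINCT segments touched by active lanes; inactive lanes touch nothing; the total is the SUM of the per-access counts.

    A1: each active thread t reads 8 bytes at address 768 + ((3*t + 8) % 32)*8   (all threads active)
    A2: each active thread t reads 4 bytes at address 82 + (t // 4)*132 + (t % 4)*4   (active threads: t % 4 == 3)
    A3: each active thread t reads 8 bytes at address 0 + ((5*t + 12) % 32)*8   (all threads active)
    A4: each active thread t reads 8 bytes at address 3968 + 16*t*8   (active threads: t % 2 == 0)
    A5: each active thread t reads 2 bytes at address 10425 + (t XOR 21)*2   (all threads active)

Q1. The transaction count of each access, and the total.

A1: 2 transactions
A2: 8 transactions
A3: 2 transactions
A4: 16 transactions
A5: 1 transaction

Answer: 2,8,2,16,1; total 29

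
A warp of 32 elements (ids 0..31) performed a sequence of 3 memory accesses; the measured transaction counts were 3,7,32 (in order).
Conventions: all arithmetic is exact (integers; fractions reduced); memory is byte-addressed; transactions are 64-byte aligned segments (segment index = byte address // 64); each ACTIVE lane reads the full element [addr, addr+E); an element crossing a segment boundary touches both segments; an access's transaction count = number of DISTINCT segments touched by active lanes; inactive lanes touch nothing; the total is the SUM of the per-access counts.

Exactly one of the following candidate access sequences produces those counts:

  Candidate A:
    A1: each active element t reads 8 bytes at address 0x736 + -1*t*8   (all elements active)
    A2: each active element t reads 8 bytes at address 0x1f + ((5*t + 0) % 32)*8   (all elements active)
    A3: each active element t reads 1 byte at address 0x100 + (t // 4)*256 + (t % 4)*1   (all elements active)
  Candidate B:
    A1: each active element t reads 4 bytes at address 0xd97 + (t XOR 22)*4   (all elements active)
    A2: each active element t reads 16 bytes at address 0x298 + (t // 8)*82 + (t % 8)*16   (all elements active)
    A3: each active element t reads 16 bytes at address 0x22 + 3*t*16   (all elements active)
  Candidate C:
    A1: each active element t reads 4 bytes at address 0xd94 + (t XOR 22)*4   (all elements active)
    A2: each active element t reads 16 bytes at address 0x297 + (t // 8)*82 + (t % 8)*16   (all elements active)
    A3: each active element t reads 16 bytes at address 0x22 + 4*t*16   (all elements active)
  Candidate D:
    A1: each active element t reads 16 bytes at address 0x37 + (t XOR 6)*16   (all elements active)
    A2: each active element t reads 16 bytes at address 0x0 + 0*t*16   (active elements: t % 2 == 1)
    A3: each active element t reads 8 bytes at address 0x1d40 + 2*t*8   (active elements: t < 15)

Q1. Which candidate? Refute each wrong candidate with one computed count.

A: A1 gives 5 transactions, not 3
B: A3 gives 25 transactions, not 32
D: A1 gives 9 transactions, not 3
C: all counts match (3,7,32)

Answer: C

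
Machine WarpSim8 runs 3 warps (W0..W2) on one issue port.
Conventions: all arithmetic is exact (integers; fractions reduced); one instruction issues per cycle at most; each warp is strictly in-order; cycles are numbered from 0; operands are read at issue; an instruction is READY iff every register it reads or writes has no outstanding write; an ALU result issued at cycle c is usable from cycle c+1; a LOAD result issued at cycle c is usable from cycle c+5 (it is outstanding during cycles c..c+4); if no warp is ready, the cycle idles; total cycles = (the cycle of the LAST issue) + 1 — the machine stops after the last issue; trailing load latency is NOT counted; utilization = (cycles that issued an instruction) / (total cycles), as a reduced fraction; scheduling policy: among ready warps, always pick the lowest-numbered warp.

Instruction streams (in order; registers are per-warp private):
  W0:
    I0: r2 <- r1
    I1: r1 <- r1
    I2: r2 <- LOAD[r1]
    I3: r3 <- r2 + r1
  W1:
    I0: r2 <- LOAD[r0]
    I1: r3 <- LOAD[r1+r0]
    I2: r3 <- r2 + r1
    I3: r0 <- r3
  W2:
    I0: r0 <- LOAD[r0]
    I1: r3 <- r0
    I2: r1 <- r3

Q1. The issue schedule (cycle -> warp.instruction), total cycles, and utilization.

cycle 0: W0.I0
cycle 1: W0.I1
cycle 2: W0.I2
cycle 3: W1.I0
cycle 4: W1.I1
cycle 5: W2.I0
cycle 6: idle
cycle 7: W0.I3
cycle 8: idle
cycle 9: W1.I2
cycle 10: W1.I3
cycle 11: W2.I1
cycle 12: W2.I2

Answer: 13 cycles, utilization 11/13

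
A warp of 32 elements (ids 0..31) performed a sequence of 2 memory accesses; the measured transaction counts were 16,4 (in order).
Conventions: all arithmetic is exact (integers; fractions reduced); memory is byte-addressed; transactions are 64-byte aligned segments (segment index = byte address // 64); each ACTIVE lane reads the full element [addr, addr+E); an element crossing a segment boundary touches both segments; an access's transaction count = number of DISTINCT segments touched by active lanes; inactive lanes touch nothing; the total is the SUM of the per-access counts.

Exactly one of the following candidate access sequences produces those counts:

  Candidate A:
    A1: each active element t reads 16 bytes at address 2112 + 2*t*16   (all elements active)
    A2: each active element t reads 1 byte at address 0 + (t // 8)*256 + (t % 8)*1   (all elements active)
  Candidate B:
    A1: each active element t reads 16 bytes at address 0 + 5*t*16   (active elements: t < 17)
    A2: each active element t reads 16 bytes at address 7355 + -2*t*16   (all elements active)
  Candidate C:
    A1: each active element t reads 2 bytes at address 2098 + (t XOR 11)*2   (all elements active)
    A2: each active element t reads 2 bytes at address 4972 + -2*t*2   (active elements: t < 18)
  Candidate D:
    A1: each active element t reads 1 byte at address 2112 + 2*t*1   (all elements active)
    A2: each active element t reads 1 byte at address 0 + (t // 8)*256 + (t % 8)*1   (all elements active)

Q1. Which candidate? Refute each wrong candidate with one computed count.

B: A1 gives 17 transactions, not 16
C: A1 gives 2 transactions, not 16
D: A1 gives 1 transaction, not 16
A: all counts match (16,4)

Answer: A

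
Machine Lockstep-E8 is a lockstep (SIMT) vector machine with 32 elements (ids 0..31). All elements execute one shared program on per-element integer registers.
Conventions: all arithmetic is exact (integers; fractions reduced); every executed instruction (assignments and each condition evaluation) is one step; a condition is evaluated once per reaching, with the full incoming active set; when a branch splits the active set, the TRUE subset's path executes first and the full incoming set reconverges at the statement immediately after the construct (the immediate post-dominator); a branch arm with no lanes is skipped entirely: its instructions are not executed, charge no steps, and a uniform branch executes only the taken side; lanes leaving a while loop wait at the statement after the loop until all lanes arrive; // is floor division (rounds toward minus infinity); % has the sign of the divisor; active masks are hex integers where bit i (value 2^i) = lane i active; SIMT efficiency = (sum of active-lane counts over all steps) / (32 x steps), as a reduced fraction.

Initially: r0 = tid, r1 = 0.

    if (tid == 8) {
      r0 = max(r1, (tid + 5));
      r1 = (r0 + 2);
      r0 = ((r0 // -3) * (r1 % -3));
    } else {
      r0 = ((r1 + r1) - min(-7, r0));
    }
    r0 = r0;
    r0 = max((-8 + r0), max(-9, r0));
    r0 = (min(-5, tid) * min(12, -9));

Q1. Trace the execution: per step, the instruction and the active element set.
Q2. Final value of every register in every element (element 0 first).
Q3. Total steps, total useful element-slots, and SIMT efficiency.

step 0: eval (tid == 8)              0xffffffff
step 1: r0 <- max(r1, (tid + 5))     0x00000100
step 2: r1 <- (r0 + 2)               0x00000100
step 3: r0 <- ((r0 // -3) * (r1 % -3)) 0x00000100
step 4: r0 <- ((r1 + r1) - min(-7, r0)) 0xfffffeff
step 5: r0 <- r0                     0xffffffff
step 6: r0 <- max((-8 + r0), max(-9, r0)) 0xffffffff
step 7: r0 <- (min(-5, tid) * min(12, -9)) 0xffffffff

Answer: 8 steps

r0: 45,45,45,45,45,45,45,45,45,45,45,45,45,45,45,45,45,45,45,45,45,45,45,45,45,45,45,45,45,45,45,45
r1: 0,0,0,0,0,0,0,0,15,0,0,0,0,0,0,0,0,0,0,0,0,0,0,0,0,0,0,0,0,0,0,0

steps = 8; useful = 162; efficiency = 162/256 = 81/128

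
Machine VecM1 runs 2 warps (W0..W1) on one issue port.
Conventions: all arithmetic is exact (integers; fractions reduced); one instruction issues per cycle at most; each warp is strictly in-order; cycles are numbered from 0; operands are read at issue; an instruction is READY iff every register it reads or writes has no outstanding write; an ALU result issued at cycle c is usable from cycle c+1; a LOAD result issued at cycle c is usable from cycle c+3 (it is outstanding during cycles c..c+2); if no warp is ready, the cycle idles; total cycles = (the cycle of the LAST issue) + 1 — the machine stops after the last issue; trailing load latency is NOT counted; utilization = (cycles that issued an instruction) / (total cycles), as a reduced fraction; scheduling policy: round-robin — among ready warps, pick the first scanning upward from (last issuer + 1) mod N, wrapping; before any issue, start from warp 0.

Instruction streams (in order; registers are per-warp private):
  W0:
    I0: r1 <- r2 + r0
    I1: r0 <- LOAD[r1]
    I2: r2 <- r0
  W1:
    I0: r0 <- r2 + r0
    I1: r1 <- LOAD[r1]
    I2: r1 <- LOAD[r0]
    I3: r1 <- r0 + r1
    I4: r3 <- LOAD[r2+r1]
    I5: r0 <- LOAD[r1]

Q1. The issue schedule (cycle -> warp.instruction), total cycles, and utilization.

cycle 0: W0.I0
cycle 1: W1.I0
cycle 2: W0.I1
cycle 3: W1.I1
cycle 4: idle
cycle 5: W0.I2
cycle 6: W1.I2
cycle 7: idle
cycle 8: idle
cycle 9: W1.I3
cycle 10: W1.I4
cycle 11: W1.I5

Answer: 12 cycles, utilization 3/4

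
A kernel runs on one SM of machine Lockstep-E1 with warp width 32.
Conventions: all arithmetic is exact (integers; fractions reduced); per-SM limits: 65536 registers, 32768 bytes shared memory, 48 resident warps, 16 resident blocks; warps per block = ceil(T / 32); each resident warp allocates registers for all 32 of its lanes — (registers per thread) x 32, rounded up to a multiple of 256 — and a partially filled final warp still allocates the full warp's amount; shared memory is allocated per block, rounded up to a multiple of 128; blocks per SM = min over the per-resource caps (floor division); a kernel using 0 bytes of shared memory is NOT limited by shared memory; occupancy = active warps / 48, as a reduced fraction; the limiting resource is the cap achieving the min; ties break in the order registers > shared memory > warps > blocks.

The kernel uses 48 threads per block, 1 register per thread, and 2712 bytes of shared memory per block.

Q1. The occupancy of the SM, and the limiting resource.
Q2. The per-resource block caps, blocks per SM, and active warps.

Answer: occupancy 11/24, limited by shared memory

registers: 128 blocks
shared memory: 11 blocks
warps: 24 blocks
blocks: 16 blocks

Answer: 11 blocks, 22 active warps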